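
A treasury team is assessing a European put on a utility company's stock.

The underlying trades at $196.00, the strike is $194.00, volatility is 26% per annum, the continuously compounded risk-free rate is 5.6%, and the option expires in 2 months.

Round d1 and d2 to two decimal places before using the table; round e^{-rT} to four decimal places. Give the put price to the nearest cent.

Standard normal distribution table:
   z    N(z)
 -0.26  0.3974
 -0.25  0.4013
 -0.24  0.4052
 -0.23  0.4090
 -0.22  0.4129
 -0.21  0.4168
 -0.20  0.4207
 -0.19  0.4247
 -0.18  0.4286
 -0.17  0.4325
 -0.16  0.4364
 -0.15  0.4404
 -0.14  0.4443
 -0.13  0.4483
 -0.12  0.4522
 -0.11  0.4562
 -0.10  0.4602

$6.74

T = 0.1667;  σ√T = 0.1061
d₁ = [ln(196/194) + (0.056 + 0.26²/2)·0.1667] / 0.1061 = [0.0103 + 0.0150] / 0.1061 = 0.2376 → 0.24
d₂ = d₁ − σ√T = 0.2376 − 0.1061 = 0.1315 → 0.13
exp(−rT) = exp(−0.056·0.1667) = 0.9907
P = 194·0.9907·N(-0.13) − 196·N(-0.24) = 194·0.9907·0.4483 − 196·0.4052 = 86.1614 − 79.4192 = 6.7422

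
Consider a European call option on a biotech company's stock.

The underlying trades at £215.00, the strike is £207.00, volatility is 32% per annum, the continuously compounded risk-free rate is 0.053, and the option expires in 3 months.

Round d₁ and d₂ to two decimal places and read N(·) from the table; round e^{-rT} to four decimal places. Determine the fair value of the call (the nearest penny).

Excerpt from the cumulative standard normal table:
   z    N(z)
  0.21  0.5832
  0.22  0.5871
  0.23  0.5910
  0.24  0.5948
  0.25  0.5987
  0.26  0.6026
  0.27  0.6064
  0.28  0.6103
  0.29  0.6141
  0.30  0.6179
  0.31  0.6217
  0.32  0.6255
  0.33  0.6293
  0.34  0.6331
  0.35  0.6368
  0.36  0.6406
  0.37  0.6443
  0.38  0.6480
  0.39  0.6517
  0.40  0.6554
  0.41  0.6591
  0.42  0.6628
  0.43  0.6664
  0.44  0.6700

£19.41

T = 0.25;  σ√T = 0.1600
ln(S/K) + (r + σ²/2)T = ln(215/207) + (0.053 + 0.32²/2)·0.25 = 0.0379 + 0.0261 = 0.0640
d₁ = 0.0640 / 0.1600 = 0.3998 → 0.40
d₂ = d₁ − σ√T = 0.3998 − 0.1600 = 0.2398 → 0.24
e^(−rT) = e^(−0.053·0.25) = 0.9868
C = 215·N(0.40) − 207·0.9868·N(0.24) = 215·0.6554 − 207·0.9868·0.5948 = 140.9110 − 121.4984 = 19.4126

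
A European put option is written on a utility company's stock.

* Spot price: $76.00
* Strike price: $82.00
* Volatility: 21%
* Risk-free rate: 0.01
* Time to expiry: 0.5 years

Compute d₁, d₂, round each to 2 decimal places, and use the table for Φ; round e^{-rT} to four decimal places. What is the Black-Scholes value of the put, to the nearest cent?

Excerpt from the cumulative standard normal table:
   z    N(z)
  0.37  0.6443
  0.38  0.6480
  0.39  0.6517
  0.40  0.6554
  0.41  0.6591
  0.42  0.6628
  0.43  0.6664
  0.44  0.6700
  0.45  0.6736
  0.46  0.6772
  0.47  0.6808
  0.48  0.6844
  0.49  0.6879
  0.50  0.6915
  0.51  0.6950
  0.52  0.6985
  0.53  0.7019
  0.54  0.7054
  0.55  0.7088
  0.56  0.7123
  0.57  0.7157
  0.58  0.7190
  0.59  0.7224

σ√T = 0.21 × 0.7071 = 0.1485
ln(S/K) + (r + σ²/2)T = ln(76/82) + (0.01 + 0.21²/2)·0.5 = -0.0760 + 0.0160 = -0.0600
d₁ = -0.0600 / 0.1485 = -0.4038 ⇒ -0.40
d₂ = d₁ − σ√T = -0.4038 − 0.1485 = -0.5523 ⇒ -0.55
e^(−rT) = e^(−0.01·0.5) = 0.9950
N(−d₂) = N(0.55) = 0.7088;  N(−d₁) = N(0.40) = 0.6554
P = 82·0.9950·0.7088 − 76·0.6554 = 57.8310 − 49.8104 = 8.0206

$8.02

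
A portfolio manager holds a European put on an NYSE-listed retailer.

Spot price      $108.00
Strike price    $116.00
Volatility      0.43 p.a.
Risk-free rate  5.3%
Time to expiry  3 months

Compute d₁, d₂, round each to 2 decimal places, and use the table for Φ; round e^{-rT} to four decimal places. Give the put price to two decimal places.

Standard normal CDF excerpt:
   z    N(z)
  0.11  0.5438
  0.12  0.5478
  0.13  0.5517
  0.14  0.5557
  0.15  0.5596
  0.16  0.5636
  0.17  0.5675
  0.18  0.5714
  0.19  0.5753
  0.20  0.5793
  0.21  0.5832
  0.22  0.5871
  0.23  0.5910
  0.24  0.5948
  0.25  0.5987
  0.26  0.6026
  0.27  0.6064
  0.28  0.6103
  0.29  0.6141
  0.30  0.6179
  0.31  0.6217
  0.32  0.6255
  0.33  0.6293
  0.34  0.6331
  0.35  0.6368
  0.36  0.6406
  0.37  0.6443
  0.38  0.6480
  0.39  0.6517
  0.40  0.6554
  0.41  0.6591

σ√T = 0.43·√0.25 = 0.2150
d₁ = [ln(108/116) + (0.053 + ½·0.43²)·0.25] / (σ√T) = (-0.0715 + 0.0364) / 0.2150 = -0.1632 ⇒ -0.16
d₂ = -0.1632 − 0.2150 = -0.3782 ⇒ -0.38
exp(−rT) = exp(−0.053·0.25) = 0.9868
N(−d₂) = N(0.38) = 0.6480;  N(−d₁) = N(0.16) = 0.5636
P = 116·0.9868·0.6480 − 108·0.5636 = 74.1758 − 60.8688 = 13.3070

$13.31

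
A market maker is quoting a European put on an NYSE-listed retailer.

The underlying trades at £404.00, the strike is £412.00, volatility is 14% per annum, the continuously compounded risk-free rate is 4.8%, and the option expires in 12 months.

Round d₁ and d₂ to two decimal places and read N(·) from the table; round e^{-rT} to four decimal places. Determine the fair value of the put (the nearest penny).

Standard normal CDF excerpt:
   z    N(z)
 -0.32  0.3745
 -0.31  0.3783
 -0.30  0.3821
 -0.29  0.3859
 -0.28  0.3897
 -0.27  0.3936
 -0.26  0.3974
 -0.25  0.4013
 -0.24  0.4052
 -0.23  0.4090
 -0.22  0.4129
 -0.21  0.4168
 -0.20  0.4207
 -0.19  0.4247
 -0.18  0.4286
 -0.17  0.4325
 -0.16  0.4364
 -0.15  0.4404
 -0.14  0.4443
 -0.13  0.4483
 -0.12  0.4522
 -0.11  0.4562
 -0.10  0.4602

£17.02

T = 1;  σ√T = 0.1400
d₁ = [ln(404/412) + (0.048 + ½·0.14²)·1] / (σ√T) = (-0.0196 + 0.0578) / 0.1400 = 0.2728 which rounds to 0.27
d₂ = 0.2728 − 0.1400 = 0.1328 which rounds to 0.13
exp(−rT) = exp(−0.048·1) = 0.9531
N(−d₂) = N(-0.13) = 0.4483;  N(−d₁) = N(-0.27) = 0.3936
P = 412·0.9531·0.4483 − 404·0.3936 = 176.0372 − 159.0144 = 17.0228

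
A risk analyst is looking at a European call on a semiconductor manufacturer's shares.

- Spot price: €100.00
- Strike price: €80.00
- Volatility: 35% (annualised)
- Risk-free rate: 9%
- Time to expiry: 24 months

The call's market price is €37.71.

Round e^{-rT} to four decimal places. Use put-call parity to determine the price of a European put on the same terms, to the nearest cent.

€4.53

e^(−rT) = e^(−0.09·2) = 0.8353
Put-call parity: C − P = S − K·e^(−rT) = 100 − 80·0.8353 = 100 − 66.8240 = 33.1760
P = C − (C − P) = 37.71 − (33.1760) = 4.5340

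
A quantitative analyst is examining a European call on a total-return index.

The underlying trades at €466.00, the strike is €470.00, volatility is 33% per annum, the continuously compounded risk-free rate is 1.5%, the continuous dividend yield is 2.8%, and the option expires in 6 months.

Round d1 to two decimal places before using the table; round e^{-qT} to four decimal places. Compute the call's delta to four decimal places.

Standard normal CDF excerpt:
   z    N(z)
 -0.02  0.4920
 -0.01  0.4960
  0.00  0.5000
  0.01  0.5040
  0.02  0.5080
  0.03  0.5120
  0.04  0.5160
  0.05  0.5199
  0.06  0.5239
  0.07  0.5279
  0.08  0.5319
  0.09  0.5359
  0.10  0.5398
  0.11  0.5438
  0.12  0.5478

0.5127

σ√T = 0.33·√0.5 = 0.2333
d₁ = [ln(466/470) + (0.015 − 0.028 + 0.33²/2)·0.5] / 0.2333 = [-0.0085 + 0.0207] / 0.2333 = 0.0522 ≈ 0.05
N(d₁) = N(0.05) = 0.5199
Δ_call = e^(−qT)·N(d₁) = 0.9861·0.5199 = 0.5127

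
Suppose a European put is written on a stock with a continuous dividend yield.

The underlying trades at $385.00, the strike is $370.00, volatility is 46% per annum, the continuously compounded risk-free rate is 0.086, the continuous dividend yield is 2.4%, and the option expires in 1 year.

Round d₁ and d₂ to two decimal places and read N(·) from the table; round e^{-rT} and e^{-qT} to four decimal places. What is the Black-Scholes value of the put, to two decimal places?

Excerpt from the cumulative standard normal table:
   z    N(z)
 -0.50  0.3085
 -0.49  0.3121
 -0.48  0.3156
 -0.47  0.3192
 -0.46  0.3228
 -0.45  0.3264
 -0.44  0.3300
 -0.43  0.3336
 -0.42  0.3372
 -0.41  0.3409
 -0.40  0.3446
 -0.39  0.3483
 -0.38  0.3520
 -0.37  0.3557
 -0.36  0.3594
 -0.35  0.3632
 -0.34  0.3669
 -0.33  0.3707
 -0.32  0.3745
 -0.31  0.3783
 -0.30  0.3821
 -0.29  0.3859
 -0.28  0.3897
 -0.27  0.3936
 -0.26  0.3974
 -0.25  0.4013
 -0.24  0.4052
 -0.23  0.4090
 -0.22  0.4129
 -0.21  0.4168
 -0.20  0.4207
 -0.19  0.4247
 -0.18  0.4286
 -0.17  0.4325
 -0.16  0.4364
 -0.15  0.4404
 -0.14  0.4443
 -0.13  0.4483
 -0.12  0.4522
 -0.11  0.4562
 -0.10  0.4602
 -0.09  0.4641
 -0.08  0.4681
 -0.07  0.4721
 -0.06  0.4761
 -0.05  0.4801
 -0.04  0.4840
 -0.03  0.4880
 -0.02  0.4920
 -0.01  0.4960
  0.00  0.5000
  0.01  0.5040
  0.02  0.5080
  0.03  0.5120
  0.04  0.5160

$48.43

σ√T = 0.46 × 1.0000 = 0.4600
d₁ = [ln(385/370) + (0.086 − 0.024 + ½·0.46²)·1] / (σ√T) = (0.0397 + 0.1678) / 0.4600 = 0.4512 → 0.45
d₂ = 0.4512 − 0.4600 = -0.0088 → -0.01
e^(−qT) = e^(−0.024·1) = 0.9763;  e^(−rT) = e^(−0.086·1) = 0.9176
N(−d₂) = N(0.01) = 0.5040;  N(−d₁) = N(-0.45) = 0.3264
P = 370·0.9176·0.5040 − 385·0.9763·0.3264 = 171.1140 − 122.6858 = 48.4283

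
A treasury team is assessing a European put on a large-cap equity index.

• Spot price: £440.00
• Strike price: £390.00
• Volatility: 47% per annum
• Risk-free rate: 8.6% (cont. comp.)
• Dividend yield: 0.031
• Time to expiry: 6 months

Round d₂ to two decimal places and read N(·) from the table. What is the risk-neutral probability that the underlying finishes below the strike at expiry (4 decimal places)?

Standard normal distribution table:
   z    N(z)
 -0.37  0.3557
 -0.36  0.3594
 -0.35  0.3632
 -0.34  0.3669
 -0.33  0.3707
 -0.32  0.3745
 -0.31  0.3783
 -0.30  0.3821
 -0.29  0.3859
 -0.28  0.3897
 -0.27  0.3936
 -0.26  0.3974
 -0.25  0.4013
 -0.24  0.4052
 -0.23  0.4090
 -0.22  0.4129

0.3897

T = 0.5;  σ√T = 0.3323
d₁ = [ln(440/390) + (0.086 − 0.031 + ½·0.47²)·0.5] / (σ√T) = (0.1206 + 0.0827) / 0.3323 = 0.6119 ≈ 0.61
d₂ = 0.6119 − 0.3323 = 0.2795 ≈ 0.28
Pr(exercise) under Q = N(−d₂) = N(-0.28) = 0.3897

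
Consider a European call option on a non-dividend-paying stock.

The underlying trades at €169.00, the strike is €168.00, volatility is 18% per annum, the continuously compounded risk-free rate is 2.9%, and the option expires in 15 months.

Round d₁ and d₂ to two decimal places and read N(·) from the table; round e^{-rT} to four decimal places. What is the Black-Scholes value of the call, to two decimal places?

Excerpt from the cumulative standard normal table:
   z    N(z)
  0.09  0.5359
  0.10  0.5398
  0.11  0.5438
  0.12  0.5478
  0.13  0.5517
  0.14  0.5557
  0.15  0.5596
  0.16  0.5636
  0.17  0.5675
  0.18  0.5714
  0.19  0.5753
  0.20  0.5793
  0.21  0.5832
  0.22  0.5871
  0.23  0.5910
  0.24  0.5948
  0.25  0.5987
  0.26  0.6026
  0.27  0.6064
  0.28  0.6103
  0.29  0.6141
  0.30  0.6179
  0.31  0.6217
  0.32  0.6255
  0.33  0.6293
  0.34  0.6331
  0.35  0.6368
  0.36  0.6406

€16.96

σ√T = 0.18·√1.25 = 0.2012
d₁ = [ln(169/168) + (0.029 + ½·0.18²)·1.25] / (σ√T) = (0.0059 + 0.0565) / 0.2012 = 0.3102 ≈ 0.31
d₂ = 0.3102 − 0.2012 = 0.1090 ≈ 0.11
exp(−rT) = exp(−0.029·1.25) = 0.9644
N(d₁) = N(0.31) = 0.6217;  N(d₂) = N(0.11) = 0.5438
C = 169·0.6217 − 168·0.9644·0.5438 = 105.0673 − 88.1060 = 16.9613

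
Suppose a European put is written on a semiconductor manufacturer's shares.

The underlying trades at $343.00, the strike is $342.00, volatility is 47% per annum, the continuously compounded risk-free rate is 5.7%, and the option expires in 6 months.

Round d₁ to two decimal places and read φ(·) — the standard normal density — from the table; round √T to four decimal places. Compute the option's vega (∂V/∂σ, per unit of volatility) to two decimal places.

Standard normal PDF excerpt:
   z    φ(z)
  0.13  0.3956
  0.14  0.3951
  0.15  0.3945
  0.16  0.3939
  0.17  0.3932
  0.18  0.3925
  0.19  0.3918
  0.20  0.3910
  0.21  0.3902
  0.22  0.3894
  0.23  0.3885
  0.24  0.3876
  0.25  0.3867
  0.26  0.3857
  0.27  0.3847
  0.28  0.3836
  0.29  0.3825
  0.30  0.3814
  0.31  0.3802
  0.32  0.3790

T = 0.5;  σ√T = 0.3323
d₁ = [ln(343/342) + (0.057 + ½·0.47²)·0.5] / (σ√T) = (0.0029 + 0.0837) / 0.3323 = 0.2607 ≈ 0.26
√T = √0.5 = 0.7071
φ(d₁) = φ(0.26) = 0.3857
vega = S·φ(d₁)·√T = 343·0.3857·0.7071 = 93.5459

93.55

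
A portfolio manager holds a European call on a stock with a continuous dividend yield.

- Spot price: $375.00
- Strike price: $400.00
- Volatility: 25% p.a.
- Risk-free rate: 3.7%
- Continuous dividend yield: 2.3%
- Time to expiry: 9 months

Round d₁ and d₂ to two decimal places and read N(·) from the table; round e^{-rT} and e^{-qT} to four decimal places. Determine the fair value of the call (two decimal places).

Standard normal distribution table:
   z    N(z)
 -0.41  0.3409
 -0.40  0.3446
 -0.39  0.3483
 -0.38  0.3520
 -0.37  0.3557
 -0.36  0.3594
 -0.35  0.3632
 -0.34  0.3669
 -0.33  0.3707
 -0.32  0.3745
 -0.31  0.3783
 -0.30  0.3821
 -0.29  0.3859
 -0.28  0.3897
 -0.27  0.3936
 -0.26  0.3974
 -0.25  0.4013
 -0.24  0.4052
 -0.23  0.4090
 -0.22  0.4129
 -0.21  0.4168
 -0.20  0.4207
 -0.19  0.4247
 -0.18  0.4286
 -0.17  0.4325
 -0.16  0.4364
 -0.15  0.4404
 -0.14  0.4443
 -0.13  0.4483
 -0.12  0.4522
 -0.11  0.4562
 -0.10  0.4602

T = 0.75;  σ√T = 0.2165
d₁ = [ln(375/400) + (0.037 − 0.023 + 0.25²/2)·0.75] / 0.2165 = [-0.0645 + 0.0339] / 0.2165 = -0.1413 ⇒ -0.14
d₂ = d₁ − σ√T = -0.1413 − 0.2165 = -0.3578 ⇒ -0.36
e^(−qT) = e^(−0.023·0.75) = 0.9829;  e^(−rT) = e^(−0.037·0.75) = 0.9726
C = 375·0.9829·N(-0.14) − 400·0.9726·N(-0.36) = 375·0.9829·0.4443 − 400·0.9726·0.3594 = 163.7634 − 139.8210 = 23.9425

$23.94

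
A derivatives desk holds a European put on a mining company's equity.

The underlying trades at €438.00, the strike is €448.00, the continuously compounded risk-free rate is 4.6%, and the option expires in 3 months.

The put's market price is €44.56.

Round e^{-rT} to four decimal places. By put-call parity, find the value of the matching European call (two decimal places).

€39.67

e^(−rT) = e^(−0.046·0.25) = 0.9886
Put-call parity: C − P = S − K·e^(−rT) = 438 − 448·0.9886 = 438 − 442.8928 = -4.8928
C = P + (C − P) = 44.56 + (-4.8928) = 39.6672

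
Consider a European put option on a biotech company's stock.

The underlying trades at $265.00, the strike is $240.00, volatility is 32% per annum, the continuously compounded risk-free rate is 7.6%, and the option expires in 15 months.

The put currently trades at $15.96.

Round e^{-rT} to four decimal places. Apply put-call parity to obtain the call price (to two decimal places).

$62.70

exp(−rT) = exp(−0.076·1.25) = 0.9094
Put-call parity: C − P = S − K·e^(−rT) = 265 − 240·0.9094 = 265 − 218.2560 = 46.7440
C = P + (C − P) = 15.96 + (46.7440) = 62.7040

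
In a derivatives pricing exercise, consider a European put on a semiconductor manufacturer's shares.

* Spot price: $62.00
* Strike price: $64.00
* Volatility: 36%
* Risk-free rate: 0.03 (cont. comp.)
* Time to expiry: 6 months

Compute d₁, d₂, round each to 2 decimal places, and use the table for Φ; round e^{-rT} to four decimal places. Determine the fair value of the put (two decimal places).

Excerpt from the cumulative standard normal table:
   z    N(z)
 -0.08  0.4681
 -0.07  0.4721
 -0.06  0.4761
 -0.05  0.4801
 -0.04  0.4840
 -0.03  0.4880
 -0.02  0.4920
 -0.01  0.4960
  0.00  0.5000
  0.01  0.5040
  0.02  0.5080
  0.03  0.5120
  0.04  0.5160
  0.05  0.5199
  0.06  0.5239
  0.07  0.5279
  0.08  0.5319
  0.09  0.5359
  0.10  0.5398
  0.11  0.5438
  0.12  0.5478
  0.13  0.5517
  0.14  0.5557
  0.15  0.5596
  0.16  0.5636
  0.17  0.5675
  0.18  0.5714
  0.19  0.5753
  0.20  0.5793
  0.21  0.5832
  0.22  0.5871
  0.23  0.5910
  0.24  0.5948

σ√T = 0.36·√0.5 = 0.2546
d₁ = [ln(62/64) + (0.03 + 0.36²/2)·0.5] / 0.2546 = [-0.0317 + 0.0474] / 0.2546 = 0.0615 ⇒ 0.06
d₂ = d₁ − σ√T = 0.0615 − 0.2546 = -0.1931 ⇒ -0.19
e^(−rT) = e^(−0.03·0.5) = 0.9851
N(−d₂) = N(0.19) = 0.5753;  N(−d₁) = N(-0.06) = 0.4761
P = 64·0.9851·0.5753 − 62·0.4761 = 36.2706 − 29.5182 = 6.7524

$6.75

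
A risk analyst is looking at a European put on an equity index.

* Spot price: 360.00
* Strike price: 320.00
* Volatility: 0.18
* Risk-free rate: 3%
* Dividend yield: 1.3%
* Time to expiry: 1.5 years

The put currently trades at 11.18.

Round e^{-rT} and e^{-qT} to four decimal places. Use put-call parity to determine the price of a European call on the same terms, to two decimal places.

58.31

e^(−qT) = e^(−0.013·1.5) = 0.9807;  e^(−rT) = e^(−0.03·1.5) = 0.9560
Put-call parity: C − P = S·e^(−qT) − K·e^(−rT) = 360·0.9807 − 320·0.9560 = 353.0520 − 305.9200 = 47.1320
C = P + (C − P) = 11.18 + (47.1320) = 58.3120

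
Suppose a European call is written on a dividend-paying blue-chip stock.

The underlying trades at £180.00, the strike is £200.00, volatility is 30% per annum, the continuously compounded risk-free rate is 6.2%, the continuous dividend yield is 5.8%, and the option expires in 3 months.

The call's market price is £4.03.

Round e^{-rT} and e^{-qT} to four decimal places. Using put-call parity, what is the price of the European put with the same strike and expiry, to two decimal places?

e^(−qT) = e^(−0.058·0.25) = 0.9856;  e^(−rT) = e^(−0.062·0.25) = 0.9846
Put-call parity: C − P = S·e^(−qT) − K·e^(−rT) = 180·0.9856 − 200·0.9846 = 177.4080 − 196.9200 = -19.5120
P = C − (C − P) = 4.03 − (-19.5120) = 23.5420

£23.54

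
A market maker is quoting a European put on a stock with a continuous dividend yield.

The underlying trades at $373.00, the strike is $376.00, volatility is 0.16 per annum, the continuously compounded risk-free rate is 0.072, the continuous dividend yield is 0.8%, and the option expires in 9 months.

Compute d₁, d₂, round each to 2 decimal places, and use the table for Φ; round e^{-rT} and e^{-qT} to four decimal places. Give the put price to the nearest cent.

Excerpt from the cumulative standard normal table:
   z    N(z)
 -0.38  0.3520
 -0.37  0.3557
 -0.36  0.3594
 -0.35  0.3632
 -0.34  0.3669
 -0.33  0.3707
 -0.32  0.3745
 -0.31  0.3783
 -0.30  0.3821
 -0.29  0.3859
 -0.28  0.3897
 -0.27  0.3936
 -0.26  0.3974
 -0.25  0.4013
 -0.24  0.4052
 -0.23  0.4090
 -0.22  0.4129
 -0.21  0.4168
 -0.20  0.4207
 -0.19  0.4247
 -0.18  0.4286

$13.83

σ√T = 0.16 × 0.8660 = 0.1386
ln(S/K) + (r − q + σ²/2)T = ln(373/376) + (0.072 − 0.008 + 0.16²/2)·0.75 = -0.0080 + 0.0576 = 0.0496
d₁ = 0.0496 / 0.1386 = 0.3579 ≈ 0.36
d₂ = d₁ − σ√T = 0.3579 − 0.1386 = 0.2193 ≈ 0.22
e^(−qT) = e^(−0.008·0.75) = 0.9940;  e^(−rT) = e^(−0.072·0.75) = 0.9474
N(−d₂) = N(-0.22) = 0.4129;  N(−d₁) = N(-0.36) = 0.3594
P = 376·0.9474·0.4129 − 373·0.9940·0.3594 = 147.0842 − 133.2519 = 13.8324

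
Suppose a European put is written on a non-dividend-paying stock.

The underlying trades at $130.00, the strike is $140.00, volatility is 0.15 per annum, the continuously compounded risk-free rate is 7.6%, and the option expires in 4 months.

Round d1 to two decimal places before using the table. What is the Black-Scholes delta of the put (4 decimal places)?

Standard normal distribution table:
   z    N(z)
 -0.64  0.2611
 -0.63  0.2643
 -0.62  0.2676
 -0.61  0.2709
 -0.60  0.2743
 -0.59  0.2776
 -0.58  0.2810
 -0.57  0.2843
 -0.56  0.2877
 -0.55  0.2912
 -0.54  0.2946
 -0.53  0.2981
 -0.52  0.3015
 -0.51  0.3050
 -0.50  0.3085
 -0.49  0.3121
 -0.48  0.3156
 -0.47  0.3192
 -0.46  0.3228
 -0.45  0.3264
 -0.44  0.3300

T = 0.3333;  σ√T = 0.0866
d₁ = [ln(130/140) + (0.076 + 0.15²/2)·0.3333] / 0.0866 = [-0.0741 + 0.0291] / 0.0866 = -0.5199 ⇒ -0.52
N(d₁) = N(-0.52) = 0.3015
Δ_put = N(d₁) − 1 = 0.3015 − 1 = -0.6985

-0.6985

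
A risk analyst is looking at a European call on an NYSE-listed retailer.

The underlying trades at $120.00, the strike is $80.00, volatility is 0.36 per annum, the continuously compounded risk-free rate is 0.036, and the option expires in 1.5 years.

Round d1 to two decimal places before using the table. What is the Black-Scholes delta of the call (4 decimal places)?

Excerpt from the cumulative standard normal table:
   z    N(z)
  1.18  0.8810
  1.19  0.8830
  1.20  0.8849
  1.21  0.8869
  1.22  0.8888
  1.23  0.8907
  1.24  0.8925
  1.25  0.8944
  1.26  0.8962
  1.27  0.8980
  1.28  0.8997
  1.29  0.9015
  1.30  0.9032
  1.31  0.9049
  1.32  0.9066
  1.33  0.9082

T = 1.5;  σ√T = 0.4409
d₁ = [ln(120/80) + (0.036 + ½·0.36²)·1.5] / (σ√T) = (0.4055 + 0.1512) / 0.4409 = 1.2625 ⇒ 1.26
N(d₁) = N(1.26) = 0.8962
Δ_call = N(d₁) = 0.8962

0.8962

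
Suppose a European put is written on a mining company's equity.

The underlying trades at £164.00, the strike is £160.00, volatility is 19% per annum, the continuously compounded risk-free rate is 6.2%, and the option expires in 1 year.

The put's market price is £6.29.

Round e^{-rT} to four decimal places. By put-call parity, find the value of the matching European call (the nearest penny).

£19.91

exp(−rT) = exp(−0.062·1) = 0.9399
Put-call parity: C − P = S − K·e^(−rT) = 164 − 160·0.9399 = 164 − 150.3840 = 13.6160
C = P + (C − P) = 6.29 + (13.6160) = 19.9060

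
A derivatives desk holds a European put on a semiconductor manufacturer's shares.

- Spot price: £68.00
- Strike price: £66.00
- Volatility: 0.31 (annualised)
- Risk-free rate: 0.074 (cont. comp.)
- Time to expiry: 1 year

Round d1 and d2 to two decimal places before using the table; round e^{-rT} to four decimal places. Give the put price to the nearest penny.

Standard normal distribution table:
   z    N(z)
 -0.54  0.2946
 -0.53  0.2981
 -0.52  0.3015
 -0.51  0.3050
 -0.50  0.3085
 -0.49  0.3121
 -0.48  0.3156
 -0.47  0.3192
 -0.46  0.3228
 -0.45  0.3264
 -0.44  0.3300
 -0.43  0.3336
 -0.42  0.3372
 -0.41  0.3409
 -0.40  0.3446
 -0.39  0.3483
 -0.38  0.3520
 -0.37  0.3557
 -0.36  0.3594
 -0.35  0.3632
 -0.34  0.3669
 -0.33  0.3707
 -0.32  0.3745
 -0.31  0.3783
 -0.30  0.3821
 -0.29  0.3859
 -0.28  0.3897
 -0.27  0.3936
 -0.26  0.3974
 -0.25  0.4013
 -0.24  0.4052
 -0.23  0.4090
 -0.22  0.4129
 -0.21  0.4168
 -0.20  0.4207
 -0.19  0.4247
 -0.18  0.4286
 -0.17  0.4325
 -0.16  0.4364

£5.05

σ√T = 0.31 × 1.0000 = 0.3100
d₁ = [ln(68/66) + (0.074 + 0.31²/2)·1] / 0.3100 = [0.0299 + 0.1220] / 0.3100 = 0.4900 which rounds to 0.49
d₂ = d₁ − σ√T = 0.4900 − 0.3100 = 0.1800 which rounds to 0.18
exp(−rT) = exp(−0.074·1) = 0.9287
N(−d₂) = N(-0.18) = 0.4286;  N(−d₁) = N(-0.49) = 0.3121
P = 66·0.9287·0.4286 − 68·0.3121 = 26.2707 − 21.2228 = 5.0479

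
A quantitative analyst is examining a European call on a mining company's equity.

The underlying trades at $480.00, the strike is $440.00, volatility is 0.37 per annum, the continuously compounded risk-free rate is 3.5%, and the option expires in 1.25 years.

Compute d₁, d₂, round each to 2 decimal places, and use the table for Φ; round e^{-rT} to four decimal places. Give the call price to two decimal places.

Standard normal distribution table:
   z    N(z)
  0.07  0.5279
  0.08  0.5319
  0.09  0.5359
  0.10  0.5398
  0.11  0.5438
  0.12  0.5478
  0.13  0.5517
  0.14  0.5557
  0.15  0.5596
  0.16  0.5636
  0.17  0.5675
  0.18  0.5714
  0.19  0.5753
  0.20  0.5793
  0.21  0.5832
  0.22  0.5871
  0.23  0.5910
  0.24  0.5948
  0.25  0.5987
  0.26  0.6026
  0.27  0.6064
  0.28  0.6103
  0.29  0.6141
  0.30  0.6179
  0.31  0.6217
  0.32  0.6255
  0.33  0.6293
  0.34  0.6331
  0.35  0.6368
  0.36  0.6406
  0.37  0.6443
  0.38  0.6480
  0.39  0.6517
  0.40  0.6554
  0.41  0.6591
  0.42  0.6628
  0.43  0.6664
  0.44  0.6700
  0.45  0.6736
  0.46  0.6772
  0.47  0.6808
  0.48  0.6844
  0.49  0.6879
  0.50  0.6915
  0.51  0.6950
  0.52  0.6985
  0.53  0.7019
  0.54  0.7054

$106.25

σ√T = 0.37 × 1.1180 = 0.4137
d₁ = [ln(480/440) + (0.035 + ½·0.37²)·1.25] / (σ√T) = (0.0870 + 0.1293) / 0.4137 = 0.5229 → 0.52
d₂ = 0.5229 − 0.4137 = 0.1093 → 0.11
e^(−rT) = e^(−0.035·1.25) = 0.9572
N(d₁) = N(0.52) = 0.6985;  N(d₂) = N(0.11) = 0.5438
C = 480·0.6985 − 440·0.9572·0.5438 = 335.2800 − 229.0312 = 106.2488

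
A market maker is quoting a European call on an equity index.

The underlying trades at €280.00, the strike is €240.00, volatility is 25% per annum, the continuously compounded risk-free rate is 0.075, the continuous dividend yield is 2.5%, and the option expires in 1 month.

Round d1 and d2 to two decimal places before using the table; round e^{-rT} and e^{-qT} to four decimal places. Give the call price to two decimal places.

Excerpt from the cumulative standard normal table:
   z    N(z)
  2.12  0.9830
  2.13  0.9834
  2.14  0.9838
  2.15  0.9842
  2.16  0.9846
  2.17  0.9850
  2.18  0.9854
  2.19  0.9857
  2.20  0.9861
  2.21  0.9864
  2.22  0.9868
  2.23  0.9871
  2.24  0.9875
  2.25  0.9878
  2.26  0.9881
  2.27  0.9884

€40.97

T = 0.08333;  σ√T = 0.0722
d₁ = [ln(280/240) + (0.075 − 0.025 + 0.25²/2)·0.08333] / 0.0722 = [0.1542 + 0.0068] / 0.0722 = 2.2298 → 2.23
d₂ = d₁ − σ√T = 2.2298 − 0.0722 = 2.1576 → 2.16
exp(−qT) = exp(−0.025·0.08333) = 0.9979;  exp(−rT) = exp(−0.075·0.08333) = 0.9938
C = 280·0.9979·N(2.23) − 240·0.9938·N(2.16) = 280·0.9979·0.9871 − 240·0.9938·0.9846 = 275.8076 − 234.8389 = 40.9687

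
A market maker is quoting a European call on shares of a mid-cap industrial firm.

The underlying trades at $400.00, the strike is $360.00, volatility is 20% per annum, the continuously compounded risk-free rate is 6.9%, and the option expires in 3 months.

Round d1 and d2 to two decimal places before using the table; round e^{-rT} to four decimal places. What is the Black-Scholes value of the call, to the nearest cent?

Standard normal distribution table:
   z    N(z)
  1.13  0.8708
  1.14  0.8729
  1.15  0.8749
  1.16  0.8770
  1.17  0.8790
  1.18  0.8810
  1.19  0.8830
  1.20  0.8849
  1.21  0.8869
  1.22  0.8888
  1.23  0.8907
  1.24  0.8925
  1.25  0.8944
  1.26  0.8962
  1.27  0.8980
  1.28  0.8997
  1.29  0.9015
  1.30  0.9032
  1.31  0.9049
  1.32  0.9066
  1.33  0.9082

σ√T = 0.2 × 0.5000 = 0.1000
ln(S/K) + (r + σ²/2)T = ln(400/360) + (0.069 + 0.2²/2)·0.25 = 0.1054 + 0.0223 = 0.1276
d₁ = 0.1276 / 0.1000 = 1.2761 → 1.28
d₂ = d₁ − σ√T = 1.2761 − 0.1000 = 1.1761 → 1.18
exp(−rT) = exp(−0.069·0.25) = 0.9829
N(d₁) = N(1.28) = 0.8997;  N(d₂) = N(1.18) = 0.8810
C = 400·0.8997 − 360·0.9829·0.8810 = 359.8800 − 311.7366 = 48.1434

$48.14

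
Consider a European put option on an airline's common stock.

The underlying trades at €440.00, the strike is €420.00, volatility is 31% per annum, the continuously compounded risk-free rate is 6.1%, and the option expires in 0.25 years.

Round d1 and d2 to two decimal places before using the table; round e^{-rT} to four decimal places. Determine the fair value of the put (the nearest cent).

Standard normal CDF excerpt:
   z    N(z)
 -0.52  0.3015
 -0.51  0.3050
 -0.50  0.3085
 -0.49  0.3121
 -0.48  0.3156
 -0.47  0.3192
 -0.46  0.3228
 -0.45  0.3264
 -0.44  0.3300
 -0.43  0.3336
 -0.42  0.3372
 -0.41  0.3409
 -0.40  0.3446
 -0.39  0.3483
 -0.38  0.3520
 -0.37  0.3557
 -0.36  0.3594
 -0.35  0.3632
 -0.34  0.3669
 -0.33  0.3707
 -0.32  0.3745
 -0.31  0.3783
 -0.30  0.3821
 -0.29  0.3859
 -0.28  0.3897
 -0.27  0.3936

σ√T = 0.31·√0.25 = 0.1550
d₁ = [ln(440/420) + (0.061 + 0.31²/2)·0.25] / 0.1550 = [0.0465 + 0.0273] / 0.1550 = 0.4760 ≈ 0.48
d₂ = d₁ − σ√T = 0.4760 − 0.1550 = 0.3210 ≈ 0.32
e^(−rT) = e^(−0.061·0.25) = 0.9849
N(−d₂) = N(-0.32) = 0.3745;  N(−d₁) = N(-0.48) = 0.3156
P = 420·0.9849·0.3745 − 440·0.3156 = 154.9149 − 138.8640 = 16.0509

€16.05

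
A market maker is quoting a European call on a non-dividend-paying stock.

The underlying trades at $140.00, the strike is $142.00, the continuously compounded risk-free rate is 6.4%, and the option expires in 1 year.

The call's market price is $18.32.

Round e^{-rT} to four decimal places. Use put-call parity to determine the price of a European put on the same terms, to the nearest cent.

$11.52

e^(−rT) = e^(−0.064·1) = 0.9380
Put-call parity: C − P = S − K·e^(−rT) = 140 − 142·0.9380 = 140 − 133.1960 = 6.8040
P = C − (C − P) = 18.32 − (6.8040) = 11.5160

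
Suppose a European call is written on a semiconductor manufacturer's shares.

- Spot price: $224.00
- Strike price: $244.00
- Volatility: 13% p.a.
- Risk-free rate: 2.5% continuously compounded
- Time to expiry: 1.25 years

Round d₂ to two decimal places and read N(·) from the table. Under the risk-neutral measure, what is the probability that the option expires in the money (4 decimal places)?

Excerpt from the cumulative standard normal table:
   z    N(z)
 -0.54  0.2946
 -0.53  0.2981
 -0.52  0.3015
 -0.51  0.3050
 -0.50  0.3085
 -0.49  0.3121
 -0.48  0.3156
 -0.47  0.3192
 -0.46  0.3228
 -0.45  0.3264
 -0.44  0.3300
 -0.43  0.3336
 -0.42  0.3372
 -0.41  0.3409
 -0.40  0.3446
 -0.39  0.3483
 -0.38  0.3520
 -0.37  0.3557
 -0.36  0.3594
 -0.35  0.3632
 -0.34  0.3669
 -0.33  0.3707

0.3264

σ√T = 0.13 × 1.1180 = 0.1453
d₁ = [ln(224/244) + (0.025 + 0.13²/2)·1.25] / 0.1453 = [-0.0855 + 0.0418] / 0.1453 = -0.3007 → -0.30
d₂ = d₁ − σ√T = -0.3007 − 0.1453 = -0.4461 → -0.45
Pr(exercise) under Q = N(d₂) = 0.3264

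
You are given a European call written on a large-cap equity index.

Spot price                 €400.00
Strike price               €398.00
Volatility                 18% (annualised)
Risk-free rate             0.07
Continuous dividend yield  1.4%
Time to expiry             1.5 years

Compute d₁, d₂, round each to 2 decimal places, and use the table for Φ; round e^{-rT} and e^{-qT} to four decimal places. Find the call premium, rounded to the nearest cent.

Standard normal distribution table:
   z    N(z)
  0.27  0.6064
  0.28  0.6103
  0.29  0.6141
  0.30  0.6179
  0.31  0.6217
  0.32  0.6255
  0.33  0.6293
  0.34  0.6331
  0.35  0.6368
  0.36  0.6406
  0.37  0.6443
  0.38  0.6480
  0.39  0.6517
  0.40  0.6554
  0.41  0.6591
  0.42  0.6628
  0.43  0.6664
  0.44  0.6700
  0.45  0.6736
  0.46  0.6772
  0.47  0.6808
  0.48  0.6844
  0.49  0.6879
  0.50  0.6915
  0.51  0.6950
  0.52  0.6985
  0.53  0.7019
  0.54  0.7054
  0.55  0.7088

€52.17

T = 1.5;  σ√T = 0.2205
d₁ = [ln(400/398) + (0.07 − 0.014 + 0.18²/2)·1.5] / 0.2205 = [0.0050 + 0.1083] / 0.2205 = 0.5140 ⇒ 0.51
d₂ = d₁ − σ√T = 0.5140 − 0.2205 = 0.2935 ⇒ 0.29
e^(−qT) = e^(−0.014·1.5) = 0.9792;  e^(−rT) = e^(−0.07·1.5) = 0.9003
N(d₁) = N(0.51) = 0.6950;  N(d₂) = N(0.29) = 0.6141
C = 400·0.9792·0.6950 − 398·0.9003·0.6141 = 272.2176 − 220.0439 = 52.1737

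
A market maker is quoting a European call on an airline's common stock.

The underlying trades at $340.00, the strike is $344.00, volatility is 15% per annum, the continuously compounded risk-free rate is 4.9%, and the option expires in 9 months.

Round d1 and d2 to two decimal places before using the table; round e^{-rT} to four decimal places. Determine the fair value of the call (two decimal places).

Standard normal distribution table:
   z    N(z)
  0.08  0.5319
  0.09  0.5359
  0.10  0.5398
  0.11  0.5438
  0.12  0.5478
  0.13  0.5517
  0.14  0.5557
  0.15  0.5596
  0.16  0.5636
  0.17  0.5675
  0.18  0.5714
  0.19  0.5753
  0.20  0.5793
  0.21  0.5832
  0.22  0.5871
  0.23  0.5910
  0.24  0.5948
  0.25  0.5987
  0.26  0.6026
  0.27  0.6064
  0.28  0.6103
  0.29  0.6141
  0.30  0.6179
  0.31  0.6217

σ√T = 0.15 × 0.8660 = 0.1299
d₁ = [ln(340/344) + (0.049 + 0.15²/2)·0.75] / 0.1299 = [-0.0117 + 0.0452] / 0.1299 = 0.2578 → 0.26
d₂ = d₁ − σ√T = 0.2578 − 0.1299 = 0.1279 → 0.13
exp(−rT) = exp(−0.049·0.75) = 0.9639
N(d₁) = N(0.26) = 0.6026;  N(d₂) = N(0.13) = 0.5517
C = 340·0.6026 − 344·0.9639·0.5517 = 204.8840 − 182.9336 = 21.9504

$21.95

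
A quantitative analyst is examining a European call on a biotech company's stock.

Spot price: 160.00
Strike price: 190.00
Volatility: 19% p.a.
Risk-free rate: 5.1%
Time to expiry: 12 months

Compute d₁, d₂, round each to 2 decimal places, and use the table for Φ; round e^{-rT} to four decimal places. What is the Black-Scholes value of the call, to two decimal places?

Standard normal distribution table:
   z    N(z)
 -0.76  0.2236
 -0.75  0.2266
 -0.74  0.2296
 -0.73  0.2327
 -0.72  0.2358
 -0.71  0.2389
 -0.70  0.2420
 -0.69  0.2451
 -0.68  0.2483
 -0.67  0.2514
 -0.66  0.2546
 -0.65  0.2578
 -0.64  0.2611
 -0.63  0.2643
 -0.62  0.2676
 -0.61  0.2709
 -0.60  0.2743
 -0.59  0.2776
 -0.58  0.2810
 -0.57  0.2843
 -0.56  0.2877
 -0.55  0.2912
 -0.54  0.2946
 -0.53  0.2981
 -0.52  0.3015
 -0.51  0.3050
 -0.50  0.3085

5.12

σ√T = 0.19 × 1.0000 = 0.1900
ln(S/K) + (r + σ²/2)T = ln(160/190) + (0.051 + 0.19²/2)·1 = -0.1719 + 0.0691 = -0.1028
d₁ = -0.1028 / 0.1900 = -0.5411 which rounds to -0.54
d₂ = d₁ − σ√T = -0.5411 − 0.1900 = -0.7311 which rounds to -0.73
e^(−rT) = e^(−0.051·1) = 0.9503
N(d₁) = N(-0.54) = 0.2946;  N(d₂) = N(-0.73) = 0.2327
C = 160·0.2946 − 190·0.9503·0.2327 = 47.1360 − 42.0156 = 5.1204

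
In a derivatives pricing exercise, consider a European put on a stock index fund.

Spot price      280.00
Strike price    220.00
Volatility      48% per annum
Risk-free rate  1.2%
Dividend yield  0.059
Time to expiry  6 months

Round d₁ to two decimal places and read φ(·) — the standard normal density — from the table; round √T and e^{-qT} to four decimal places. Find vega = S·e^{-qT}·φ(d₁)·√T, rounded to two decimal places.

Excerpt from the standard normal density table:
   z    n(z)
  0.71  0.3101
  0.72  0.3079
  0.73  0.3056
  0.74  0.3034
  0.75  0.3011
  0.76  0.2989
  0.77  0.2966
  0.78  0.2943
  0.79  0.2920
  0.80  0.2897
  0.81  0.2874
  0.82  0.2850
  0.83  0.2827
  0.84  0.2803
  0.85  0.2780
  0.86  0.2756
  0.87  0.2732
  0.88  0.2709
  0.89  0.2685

σ√T = 0.48 × 0.7071 = 0.3394
ln(S/K) + (r − q + σ²/2)T = ln(280/220) + (0.012 − 0.059 + 0.48²/2)·0.5 = 0.2412 + 0.0341 = 0.2753
d₁ = 0.2753 / 0.3394 = 0.8110 ≈ 0.81
√T = √0.5 = 0.7071
φ(d₁) = φ(0.81) = 0.2874
exp(−qT) = exp(−0.059·0.5) = 0.9709
vega = S·exp(−qT)·φ(d₁)·√T = 280·0.9709·0.2874·0.7071 = 55.2459

55.25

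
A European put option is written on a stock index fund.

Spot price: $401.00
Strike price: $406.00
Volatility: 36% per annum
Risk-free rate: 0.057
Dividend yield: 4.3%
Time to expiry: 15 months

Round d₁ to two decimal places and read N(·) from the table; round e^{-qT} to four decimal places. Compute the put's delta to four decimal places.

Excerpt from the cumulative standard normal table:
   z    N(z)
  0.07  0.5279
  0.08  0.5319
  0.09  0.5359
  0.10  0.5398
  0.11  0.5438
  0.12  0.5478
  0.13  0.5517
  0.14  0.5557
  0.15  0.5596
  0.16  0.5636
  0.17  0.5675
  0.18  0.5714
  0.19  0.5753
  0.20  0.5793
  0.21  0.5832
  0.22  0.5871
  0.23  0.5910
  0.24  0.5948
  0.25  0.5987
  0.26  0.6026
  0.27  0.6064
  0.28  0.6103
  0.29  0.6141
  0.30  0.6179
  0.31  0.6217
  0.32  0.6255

T = 1.25;  σ√T = 0.4025
d₁ = [ln(401/406) + (0.057 − 0.043 + 0.36²/2)·1.25] / 0.4025 = [-0.0124 + 0.0985] / 0.4025 = 0.2139 ≈ 0.21
N(d₁) = N(0.21) = 0.5832
Δ_put = e^(−qT)·(N(d₁) − 1) = 0.9477·(0.5832 − 1) = -0.3950

-0.3950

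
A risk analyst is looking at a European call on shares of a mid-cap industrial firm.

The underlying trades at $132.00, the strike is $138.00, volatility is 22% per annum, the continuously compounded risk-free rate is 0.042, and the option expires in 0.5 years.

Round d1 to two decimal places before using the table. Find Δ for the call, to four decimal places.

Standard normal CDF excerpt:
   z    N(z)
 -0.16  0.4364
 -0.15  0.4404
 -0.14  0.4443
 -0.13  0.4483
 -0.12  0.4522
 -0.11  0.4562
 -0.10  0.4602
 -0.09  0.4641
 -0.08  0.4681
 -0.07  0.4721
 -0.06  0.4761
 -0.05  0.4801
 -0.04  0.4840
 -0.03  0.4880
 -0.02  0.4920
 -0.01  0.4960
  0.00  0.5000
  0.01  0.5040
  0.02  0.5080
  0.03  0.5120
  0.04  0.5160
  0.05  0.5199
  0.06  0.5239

σ√T = 0.22·√0.5 = 0.1556
d₁ = [ln(132/138) + (0.042 + 0.22²/2)·0.5] / 0.1556 = [-0.0445 + 0.0331] / 0.1556 = -0.0730 → -0.07
N(d₁) = N(-0.07) = 0.4721
Δ_call = N(d₁) = 0.4721

0.4721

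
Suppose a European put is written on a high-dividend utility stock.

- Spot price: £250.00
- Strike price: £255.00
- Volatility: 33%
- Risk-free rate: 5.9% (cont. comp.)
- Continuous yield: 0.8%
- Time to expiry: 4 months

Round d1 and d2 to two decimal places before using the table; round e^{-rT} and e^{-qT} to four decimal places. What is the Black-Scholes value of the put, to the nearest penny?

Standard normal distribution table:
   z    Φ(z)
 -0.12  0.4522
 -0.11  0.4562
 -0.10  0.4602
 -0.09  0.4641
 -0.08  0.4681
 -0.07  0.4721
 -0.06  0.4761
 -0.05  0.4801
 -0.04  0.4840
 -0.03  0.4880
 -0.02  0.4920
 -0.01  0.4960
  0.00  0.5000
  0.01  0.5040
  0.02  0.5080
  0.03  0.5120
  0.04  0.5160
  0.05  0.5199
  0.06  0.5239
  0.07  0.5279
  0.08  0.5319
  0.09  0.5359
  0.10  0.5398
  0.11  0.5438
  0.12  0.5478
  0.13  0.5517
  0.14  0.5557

£19.26

σ√T = 0.33·√0.3333 = 0.1905
d₁ = [ln(250/255) + (0.059 − 0.008 + ½·0.33²)·0.3333] / (σ√T) = (-0.0198 + 0.0352) / 0.1905 = 0.0806 ≈ 0.08
d₂ = 0.0806 − 0.1905 = -0.1100 ≈ -0.11
e^(−qT) = e^(−0.008·0.3333) = 0.9973;  e^(−rT) = e^(−0.059·0.3333) = 0.9805
N(−d₂) = N(0.11) = 0.5438;  N(−d₁) = N(-0.08) = 0.4681
P = 255·0.9805·0.5438 − 250·0.9973·0.4681 = 135.9650 − 116.7090 = 19.2559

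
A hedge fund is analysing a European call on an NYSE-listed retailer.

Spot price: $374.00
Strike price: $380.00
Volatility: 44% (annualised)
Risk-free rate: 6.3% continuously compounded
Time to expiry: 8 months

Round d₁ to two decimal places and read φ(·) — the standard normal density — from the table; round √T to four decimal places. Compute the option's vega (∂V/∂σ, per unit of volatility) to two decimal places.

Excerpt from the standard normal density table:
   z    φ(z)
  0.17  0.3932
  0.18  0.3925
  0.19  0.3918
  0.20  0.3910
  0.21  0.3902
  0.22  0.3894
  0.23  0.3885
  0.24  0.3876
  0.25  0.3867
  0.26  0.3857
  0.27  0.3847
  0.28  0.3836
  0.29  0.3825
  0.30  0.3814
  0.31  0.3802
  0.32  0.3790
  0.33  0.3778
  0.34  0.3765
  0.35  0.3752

118.09

T = 0.6667;  σ√T = 0.3593
d₁ = [ln(374/380) + (0.063 + 0.44²/2)·0.6667] / 0.3593 = [-0.0159 + 0.1065] / 0.3593 = 0.2522 ≈ 0.25
√T = √0.6667 = 0.8165
φ(d₁) = φ(0.25) = 0.3867
vega = S·φ(d₁)·√T = 374·0.3867·0.8165 = 118.0870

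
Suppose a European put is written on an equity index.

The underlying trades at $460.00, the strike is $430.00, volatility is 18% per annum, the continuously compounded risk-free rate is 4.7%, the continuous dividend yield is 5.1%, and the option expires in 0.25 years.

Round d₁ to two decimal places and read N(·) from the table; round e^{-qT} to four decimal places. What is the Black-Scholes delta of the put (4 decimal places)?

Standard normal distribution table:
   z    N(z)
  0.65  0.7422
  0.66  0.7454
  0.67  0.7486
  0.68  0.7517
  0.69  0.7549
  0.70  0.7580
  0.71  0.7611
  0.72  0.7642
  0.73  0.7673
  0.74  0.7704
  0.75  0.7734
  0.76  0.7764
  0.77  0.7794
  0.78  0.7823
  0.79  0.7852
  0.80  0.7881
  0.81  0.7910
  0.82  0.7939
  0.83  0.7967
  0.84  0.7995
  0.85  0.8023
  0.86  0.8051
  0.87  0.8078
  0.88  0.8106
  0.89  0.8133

-0.2149

T = 0.25;  σ√T = 0.0900
d₁ = [ln(460/430) + (0.047 − 0.051 + 0.18²/2)·0.25] / 0.0900 = [0.0674 + 0.0031] / 0.0900 = 0.7832 ≈ 0.78
N(d₁) = N(0.78) = 0.7823
Δ_put = e^(−qT)·(N(d₁) − 1) = 0.9873·(0.7823 − 1) = -0.2149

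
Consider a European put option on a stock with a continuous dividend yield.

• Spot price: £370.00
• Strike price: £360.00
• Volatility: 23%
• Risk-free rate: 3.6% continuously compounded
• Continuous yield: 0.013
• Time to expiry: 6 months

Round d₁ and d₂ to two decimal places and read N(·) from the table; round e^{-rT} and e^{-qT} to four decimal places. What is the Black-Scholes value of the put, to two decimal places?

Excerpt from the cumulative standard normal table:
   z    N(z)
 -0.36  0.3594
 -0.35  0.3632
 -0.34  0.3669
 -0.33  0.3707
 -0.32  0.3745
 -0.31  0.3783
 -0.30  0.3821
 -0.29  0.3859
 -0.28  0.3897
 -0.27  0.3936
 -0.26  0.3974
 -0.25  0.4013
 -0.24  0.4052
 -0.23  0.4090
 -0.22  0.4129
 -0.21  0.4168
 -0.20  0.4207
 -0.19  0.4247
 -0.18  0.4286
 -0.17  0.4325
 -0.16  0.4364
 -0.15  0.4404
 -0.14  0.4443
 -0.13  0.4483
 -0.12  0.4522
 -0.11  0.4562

σ√T = 0.23 × 0.7071 = 0.1626
d₁ = [ln(370/360) + (0.036 − 0.013 + ½·0.23²)·0.5] / (σ√T) = (0.0274 + 0.0247) / 0.1626 = 0.3205 → 0.32
d₂ = 0.3205 − 0.1626 = 0.1579 → 0.16
e^(−qT) = e^(−0.013·0.5) = 0.9935;  e^(−rT) = e^(−0.036·0.5) = 0.9822
N(−d₂) = N(-0.16) = 0.4364;  N(−d₁) = N(-0.32) = 0.3745
P = 360·0.9822·0.4364 − 370·0.9935·0.3745 = 154.3075 − 137.6643 = 16.6432

£16.64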